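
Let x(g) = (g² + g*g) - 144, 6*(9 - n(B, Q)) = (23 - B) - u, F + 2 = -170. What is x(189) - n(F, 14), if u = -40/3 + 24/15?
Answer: 6419111/90 ≈ 71324.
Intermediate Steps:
u = -176/15 (u = -40*⅓ + 24*(1/15) = -40/3 + 8/5 = -176/15 ≈ -11.733)
F = -172 (F = -2 - 170 = -172)
n(B, Q) = 289/90 + B/6 (n(B, Q) = 9 - ((23 - B) - 1*(-176/15))/6 = 9 - ((23 - B) + 176/15)/6 = 9 - (521/15 - B)/6 = 9 + (-521/90 + B/6) = 289/90 + B/6)
x(g) = -144 + 2*g² (x(g) = (g² + g²) - 144 = 2*g² - 144 = -144 + 2*g²)
x(189) - n(F, 14) = (-144 + 2*189²) - (289/90 + (⅙)*(-172)) = (-144 + 2*35721) - (289/90 - 86/3) = (-144 + 71442) - 1*(-2291/90) = 71298 + 2291/90 = 6419111/90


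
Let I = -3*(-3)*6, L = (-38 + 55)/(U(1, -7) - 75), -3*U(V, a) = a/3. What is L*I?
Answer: -4131/334 ≈ -12.368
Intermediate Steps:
U(V, a) = -a/9 (U(V, a) = -a/(3*3) = -a/9)
L = -153/668 (L = (-38 + 55)/(-⅑*(-7) - 75) = 17/(7/9 - 75) = 17/(-668/9) = 17*(-9/668) = -153/668 ≈ -0.22904)
I = 54 (I = 9*6 = 54)
L*I = -153/668*54 = -4131/334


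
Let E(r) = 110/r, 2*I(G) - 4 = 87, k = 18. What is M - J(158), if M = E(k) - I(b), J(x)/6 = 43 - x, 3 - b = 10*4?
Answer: 11711/18 ≈ 650.61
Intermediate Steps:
b = -37 (b = 3 - 10*4 = 3 - 1*40 = 3 - 40 = -37)
I(G) = 91/2 (I(G) = 2 + (1/2)*87 = 2 + 87/2 = 91/2)
J(x) = 258 - 6*x (J(x) = 6*(43 - x) = 258 - 6*x)
M = -709/18 (M = 110/18 - 1*91/2 = 110*(1/18) - 91/2 = 55/9 - 91/2 = -709/18 ≈ -39.389)
M - J(158) = -709/18 - (258 - 6*158) = -709/18 - (258 - 948) = -709/18 - 1*(-690) = -709/18 + 690 = 11711/18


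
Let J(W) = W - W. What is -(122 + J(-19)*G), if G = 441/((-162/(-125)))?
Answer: -122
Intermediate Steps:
J(W) = 0
G = 6125/18 (G = 441/((-162*(-1/125))) = 441/(162/125) = 441*(125/162) = 6125/18 ≈ 340.28)
-(122 + J(-19)*G) = -(122 + 0*(6125/18)) = -(122 + 0) = -1*122 = -122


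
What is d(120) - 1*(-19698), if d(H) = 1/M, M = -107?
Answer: 2107685/107 ≈ 19698.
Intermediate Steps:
d(H) = -1/107 (d(H) = 1/(-107) = -1/107)
d(120) - 1*(-19698) = -1/107 - 1*(-19698) = -1/107 + 19698 = 2107685/107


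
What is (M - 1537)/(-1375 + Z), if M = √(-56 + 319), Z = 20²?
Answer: 1537/975 - √263/975 ≈ 1.5598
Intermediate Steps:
Z = 400
M = √263 ≈ 16.217
(M - 1537)/(-1375 + Z) = (√263 - 1537)/(-1375 + 400) = (-1537 + √263)/(-975) = (-1537 + √263)*(-1/975) = 1537/975 - √263/975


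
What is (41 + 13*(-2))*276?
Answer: 4140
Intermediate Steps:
(41 + 13*(-2))*276 = (41 - 26)*276 = 15*276 = 4140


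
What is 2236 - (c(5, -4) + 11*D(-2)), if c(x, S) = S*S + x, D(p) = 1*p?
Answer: 2237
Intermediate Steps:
D(p) = p
c(x, S) = x + S**2 (c(x, S) = S**2 + x = x + S**2)
2236 - (c(5, -4) + 11*D(-2)) = 2236 - ((5 + (-4)**2) + 11*(-2)) = 2236 - ((5 + 16) - 22) = 2236 - (21 - 22) = 2236 - 1*(-1) = 2236 + 1 = 2237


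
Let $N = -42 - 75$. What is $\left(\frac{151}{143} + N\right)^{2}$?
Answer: $\frac{274896400}{20449} \approx 13443.0$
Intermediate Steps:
$N = -117$
$\left(\frac{151}{143} + N\right)^{2} = \left(\frac{151}{143} - 117\right)^{2} = \left(- \frac{16580}{143}\right)^{2} = \frac{274896400}{20449}$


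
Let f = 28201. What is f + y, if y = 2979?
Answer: 31180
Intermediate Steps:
f + y = 28201 + 2979 = 31180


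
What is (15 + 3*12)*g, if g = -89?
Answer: -4539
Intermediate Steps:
(15 + 3*12)*g = (15 + 3*12)*(-89) = (15 + 36)*(-89) = 51*(-89) = -4539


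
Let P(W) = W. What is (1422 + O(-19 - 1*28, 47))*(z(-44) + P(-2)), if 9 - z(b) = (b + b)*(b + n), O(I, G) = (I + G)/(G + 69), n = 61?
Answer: 2137266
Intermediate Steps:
O(I, G) = (G + I)/(69 + G)
z(b) = 9 - 2*b*(61 + b) (z(b) = 9 - (b + b)*(b + 61) = 9 - 2*b*(61 + b))
(1422 + O(-19 - 1*28, 47))*(z(-44) + P(-2)) = (1422 + (47 + (-19 - 1*28))/(69 + 47))*((9 - 122*(-44) - 2*(-44)**2) - 2) = (1422 + (47 + (-19 - 28))/116)*((9 + 5368 - 2*1936) - 2) = (1422 + (47 - 47)/116)*((9 + 5368 - 3872) - 2) = (1422 + (1/116)*0)*(1505 - 2) = (1422 + 0)*1503 = 1422*1503 = 2137266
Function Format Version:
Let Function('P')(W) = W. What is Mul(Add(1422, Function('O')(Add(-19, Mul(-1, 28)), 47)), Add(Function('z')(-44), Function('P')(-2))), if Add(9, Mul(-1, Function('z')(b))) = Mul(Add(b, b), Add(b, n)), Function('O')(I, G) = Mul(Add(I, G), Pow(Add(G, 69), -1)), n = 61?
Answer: 2137266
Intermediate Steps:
Function('O')(I, G) = Mul(Pow(Add(69, G), -1), Add(G, I)) (Function('O')(I, G) = Mul(Add(G, I), Pow(Add(69, G), -1)) = Mul(Pow(Add(69, G), -1), Add(G, I)))
Function('z')(b) = Add(9, Mul(-2, b, Add(61, b))) (Function('z')(b) = Add(9, Mul(-1, Mul(Add(b, b), Add(b, 61)))) = Add(9, Mul(-1, Mul(Mul(2, b), Add(61, b)))) = Add(9, Mul(-1, Mul(2, b, Add(61, b)))) = Add(9, Mul(-2, b, Add(61, b))))
Mul(Add(1422, Function('O')(Add(-19, Mul(-1, 28)), 47)), Add(Function('z')(-44), Function('P')(-2))) = Mul(Add(1422, Mul(Pow(Add(69, 47), -1), Add(47, Add(-19, Mul(-1, 28))))), Add(Add(9, Mul(-122, -44), Mul(-2, Pow(-44, 2))), -2)) = Mul(Add(1422, Mul(Pow(116, -1), Add(47, Add(-19, -28)))), Add(Add(9, 5368, Mul(-2, 1936)), -2)) = Mul(Add(1422, Mul(Rational(1, 116), Add(47, -47))), Add(Add(9, 5368, -3872), -2)) = Mul(Add(1422, Mul(Rational(1, 116), 0)), Add(1505, -2)) = Mul(Add(1422, 0), 1503) = Mul(1422, 1503) = 2137266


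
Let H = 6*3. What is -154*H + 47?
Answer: -2725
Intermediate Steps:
H = 18
-154*H + 47 = -154*18 + 47 = -2772 + 47 = -2725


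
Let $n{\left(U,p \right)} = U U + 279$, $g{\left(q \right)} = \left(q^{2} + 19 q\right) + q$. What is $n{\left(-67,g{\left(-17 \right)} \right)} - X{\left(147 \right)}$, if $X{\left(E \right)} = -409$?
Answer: $5177$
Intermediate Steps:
$g{\left(q \right)} = q^{2} + 20 q$
$n{\left(U,p \right)} = 279 + U^{2}$ ($n{\left(U,p \right)} = U^{2} + 279 = 279 + U^{2}$)
$n{\left(-67,g{\left(-17 \right)} \right)} - X{\left(147 \right)} = \left(279 + \left(-67\right)^{2}\right) - -409 = \left(279 + 4489\right) + 409 = 4768 + 409 = 5177$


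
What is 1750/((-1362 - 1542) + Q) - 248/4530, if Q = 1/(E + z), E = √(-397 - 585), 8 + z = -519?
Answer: -3499622865474982/5323731029015145 + 1750*I*√982/2350433125393 ≈ -0.65736 + 2.3332e-8*I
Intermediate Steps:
z = -527 (z = -8 - 519 = -527)
E = I*√982 (E = √(-982) = I*√982 ≈ 31.337*I)
Q = 1/(-527 + I*√982) (Q = 1/(I*√982 - 527) = 1/(-527 + I*√982) ≈ -0.0018908 - 0.00011244*I)
1750/((-1362 - 1542) + Q) - 248/4530 = 1750/((-1362 - 1542) + (-527/278711 - I*√982/278711)) - 248/4530 = 1750/(-2904 + (-527/278711 - I*√982/278711)) - 248*1/4530 = 1750/(-809377271/278711 - I*√982/278711) - 124/2265 = -124/2265 + 1750/(-809377271/278711 - I*√982/278711)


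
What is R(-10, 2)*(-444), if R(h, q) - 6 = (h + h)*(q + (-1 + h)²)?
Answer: 1089576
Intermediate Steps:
R(h, q) = 6 + 2*h*(q + (-1 + h)²) (R(h, q) = 6 + (h + h)*(q + (-1 + h)²) = 6 + (2*h)*(q + (-1 + h)²) = 6 + 2*h*(q + (-1 + h)²))
R(-10, 2)*(-444) = (6 + 2*(-10)*2 + 2*(-10)*(-1 - 10)²)*(-444) = (6 - 40 + 2*(-10)*(-11)²)*(-444) = (6 - 40 + 2*(-10)*121)*(-444) = (6 - 40 - 2420)*(-444) = -2454*(-444) = 1089576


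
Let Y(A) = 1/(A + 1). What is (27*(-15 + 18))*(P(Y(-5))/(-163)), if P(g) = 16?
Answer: -1296/163 ≈ -7.9509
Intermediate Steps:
Y(A) = 1/(1 + A)
(27*(-15 + 18))*(P(Y(-5))/(-163)) = (27*(-15 + 18))*(16/(-163)) = (27*3)*(16*(-1/163)) = 81*(-16/163) = -1296/163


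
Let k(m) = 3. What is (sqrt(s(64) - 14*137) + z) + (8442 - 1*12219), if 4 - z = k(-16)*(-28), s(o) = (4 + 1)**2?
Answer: -3689 + I*sqrt(1893) ≈ -3689.0 + 43.509*I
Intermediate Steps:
s(o) = 25 (s(o) = 5**2 = 25)
z = 88 (z = 4 - 3*(-28) = 4 - 1*(-84) = 4 + 84 = 88)
(sqrt(s(64) - 14*137) + z) + (8442 - 1*12219) = (sqrt(25 - 14*137) + 88) + (8442 - 1*12219) = (sqrt(25 - 1918) + 88) + (8442 - 12219) = (sqrt(-1893) + 88) - 3777 = (I*sqrt(1893) + 88) - 3777 = (88 + I*sqrt(1893)) - 3777 = -3689 + I*sqrt(1893)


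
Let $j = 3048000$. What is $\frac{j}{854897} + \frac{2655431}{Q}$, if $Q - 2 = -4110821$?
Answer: $\frac{10259656316393}{3514326830643} \approx 2.9194$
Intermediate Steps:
$Q = -4110819$ ($Q = 2 - 4110821 = -4110819$)
$\frac{j}{854897} + \frac{2655431}{Q} = \frac{3048000}{854897} + \frac{2655431}{-4110819} = 3048000 \cdot \frac{1}{854897} + 2655431 \left(- \frac{1}{4110819}\right) = \frac{3048000}{854897} - \frac{2655431}{4110819} = \frac{10259656316393}{3514326830643}$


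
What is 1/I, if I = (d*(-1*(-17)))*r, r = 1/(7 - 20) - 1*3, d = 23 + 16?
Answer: -1/2040 ≈ -0.00049020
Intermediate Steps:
d = 39
r = -40/13 (r = 1/(-13) - 3 = -1/13 - 3 = -40/13 ≈ -3.0769)
I = -2040 (I = (39*(-1*(-17)))*(-40/13) = (39*17)*(-40/13) = 663*(-40/13) = -2040)
1/I = 1/(-2040) = -1/2040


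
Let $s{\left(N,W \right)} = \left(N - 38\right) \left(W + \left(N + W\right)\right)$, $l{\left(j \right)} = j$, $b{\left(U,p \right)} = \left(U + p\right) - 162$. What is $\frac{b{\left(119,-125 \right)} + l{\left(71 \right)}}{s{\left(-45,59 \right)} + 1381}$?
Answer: $\frac{97}{4678} \approx 0.020735$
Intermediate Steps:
$b{\left(U,p \right)} = -162 + U + p$
$s{\left(N,W \right)} = \left(-38 + N\right) \left(N + 2 W\right)$
$\frac{b{\left(119,-125 \right)} + l{\left(71 \right)}}{s{\left(-45,59 \right)} + 1381} = \frac{\left(-162 + 119 - 125\right) + 71}{\left(\left(-45\right)^{2} - 4484 - -1710 + 2 \left(-45\right) 59\right) + 1381} = \frac{-168 + 71}{\left(2025 - 4484 + 1710 - 5310\right) + 1381} = - \frac{97}{-6059 + 1381} = - \frac{97}{-4678} = \left(-97\right) \left(- \frac{1}{4678}\right) = \frac{97}{4678}$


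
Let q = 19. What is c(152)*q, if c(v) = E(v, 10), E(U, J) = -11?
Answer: -209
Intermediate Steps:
c(v) = -11
c(152)*q = -11*19 = -209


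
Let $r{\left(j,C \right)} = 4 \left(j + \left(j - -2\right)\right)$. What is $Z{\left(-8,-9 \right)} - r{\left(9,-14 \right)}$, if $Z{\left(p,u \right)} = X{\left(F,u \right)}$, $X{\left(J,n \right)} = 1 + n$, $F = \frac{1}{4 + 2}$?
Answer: $-88$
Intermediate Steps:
$F = \frac{1}{6} \approx 0.16667$
$Z{\left(p,u \right)} = 1 + u$
$r{\left(j,C \right)} = 8 + 8 j$ ($r{\left(j,C \right)} = 4 \left(j + \left(j + 2\right)\right) = 4 \left(j + \left(2 + j\right)\right) = 4 \left(2 + 2 j\right) = 8 + 8 j$)
$Z{\left(-8,-9 \right)} - r{\left(9,-14 \right)} = \left(1 - 9\right) - \left(8 + 8 \cdot 9\right) = -8 - \left(8 + 72\right) = -8 - 80 = -88$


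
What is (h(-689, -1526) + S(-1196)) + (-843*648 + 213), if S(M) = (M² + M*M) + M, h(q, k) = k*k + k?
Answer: 4640735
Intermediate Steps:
h(q, k) = k + k² (h(q, k) = k² + k = k + k²)
S(M) = M + 2*M² (S(M) = (M² + M²) + M = 2*M² + M = M + 2*M²)
(h(-689, -1526) + S(-1196)) + (-843*648 + 213) = (-1526*(1 - 1526) - 1196*(1 + 2*(-1196))) + (-843*648 + 213) = (-1526*(-1525) - 1196*(1 - 2392)) + (-546264 + 213) = (2327150 - 1196*(-2391)) - 546051 = (2327150 + 2859636) - 546051 = 5186786 - 546051 = 4640735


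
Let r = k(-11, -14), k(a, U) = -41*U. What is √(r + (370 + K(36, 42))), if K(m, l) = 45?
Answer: √989 ≈ 31.448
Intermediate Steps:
r = 574 (r = -41*(-14) = 574)
√(r + (370 + K(36, 42))) = √(574 + (370 + 45)) = √(574 + 415) = √989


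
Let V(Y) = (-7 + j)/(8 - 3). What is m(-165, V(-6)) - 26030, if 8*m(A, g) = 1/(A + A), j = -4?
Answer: -68719201/2640 ≈ -26030.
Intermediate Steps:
V(Y) = -11/5 (V(Y) = (-7 - 4)/(8 - 3) = -11/5)
m(A, g) = 1/(16*A) (m(A, g) = 1/(8*(A + A)) = 1/(8*((2*A))) = (1/(2*A))/8 = 1/(16*A))
m(-165, V(-6)) - 26030 = (1/16)/(-165) - 26030 = (1/16)*(-1/165) - 26030 = -1/2640 - 26030 = -68719201/2640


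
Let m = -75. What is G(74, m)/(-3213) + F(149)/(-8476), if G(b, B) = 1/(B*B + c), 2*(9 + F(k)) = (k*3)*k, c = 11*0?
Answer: -1203399045077/306375615000 ≈ -3.9279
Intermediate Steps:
c = 0
F(k) = -9 + 3*k²/2 (F(k) = -9 + ((k*3)*k)/2 = -9 + ((3*k)*k)/2 = -9 + (3*k²)/2 = -9 + 3*k²/2)
G(b, B) = B⁻² (G(b, B) = 1/(B*B + 0) = 1/(B² + 0) = 1/B² = B⁻²)
G(74, m)/(-3213) + F(149)/(-8476) = 1/((-75)²*(-3213)) + (-9 + (3/2)*149²)/(-8476) = (1/5625)*(-1/3213) + (-9 + (3/2)*22201)*(-1/8476) = -1/18073125 + (-9 + 66603/2)*(-1/8476) = -1/18073125 + (66585/2)*(-1/8476) = -1/18073125 - 66585/16952 = -1203399045077/306375615000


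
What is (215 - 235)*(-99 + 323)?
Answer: -4480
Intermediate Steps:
(215 - 235)*(-99 + 323) = -20*224 = -4480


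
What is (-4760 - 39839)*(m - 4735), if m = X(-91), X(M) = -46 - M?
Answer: 209169310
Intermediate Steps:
m = 45 (m = -46 - 1*(-91) = -46 + 91 = 45)
(-4760 - 39839)*(m - 4735) = (-4760 - 39839)*(45 - 4735) = -44599*(-4690) = 209169310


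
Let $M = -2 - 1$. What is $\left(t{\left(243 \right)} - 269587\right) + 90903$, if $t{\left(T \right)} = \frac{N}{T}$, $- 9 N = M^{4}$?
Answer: $- \frac{4824469}{27} \approx -1.7868 \cdot 10^{5}$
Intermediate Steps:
$M = -3$ ($M = -2 - 1 = -3$)
$N = -9$ ($N = - \frac{\left(-3\right)^{4}}{9} = \left(- \frac{1}{9}\right) 81 = -9$)
$t{\left(T \right)} = - \frac{9}{T}$
$\left(t{\left(243 \right)} - 269587\right) + 90903 = \left(- \frac{9}{243} - 269587\right) + 90903 = \left(\left(-9\right) \frac{1}{243} - 269587\right) + 90903 = \left(- \frac{1}{27} - 269587\right) + 90903 = - \frac{7278850}{27} + 90903 = - \frac{4824469}{27}$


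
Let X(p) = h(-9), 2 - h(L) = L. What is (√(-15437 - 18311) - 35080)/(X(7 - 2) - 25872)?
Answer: 35080/25861 - 2*I*√8437/25861 ≈ 1.3565 - 0.0071036*I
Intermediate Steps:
h(L) = 2 - L
X(p) = 11 (X(p) = 2 - 1*(-9) = 2 + 9 = 11)
(√(-15437 - 18311) - 35080)/(X(7 - 2) - 25872) = (√(-15437 - 18311) - 35080)/(11 - 25872) = (√(-33748) - 35080)/(-25861) = (2*I*√8437 - 35080)*(-1/25861) = (-35080 + 2*I*√8437)*(-1/25861) = 35080/25861 - 2*I*√8437/25861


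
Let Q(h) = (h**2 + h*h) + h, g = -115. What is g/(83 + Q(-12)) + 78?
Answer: 27887/359 ≈ 77.680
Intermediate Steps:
Q(h) = h + 2*h**2 (Q(h) = (h**2 + h**2) + h = 2*h**2 + h = h + 2*h**2)
g/(83 + Q(-12)) + 78 = -115/(83 - 12*(1 + 2*(-12))) + 78 = -115/(83 - 12*(1 - 24)) + 78 = -115/(83 - 12*(-23)) + 78 = -115/(83 + 276) + 78 = -115/359 + 78 = 27887/359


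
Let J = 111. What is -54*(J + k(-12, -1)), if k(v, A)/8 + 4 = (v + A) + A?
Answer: 1782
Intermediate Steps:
k(v, A) = -32 + 8*v + 16*A (k(v, A) = -32 + 8*((v + A) + A) = -32 + 8*((A + v) + A) = -32 + 8*(v + 2*A) = -32 + (8*v + 16*A) = -32 + 8*v + 16*A)
-54*(J + k(-12, -1)) = -54*(111 + (-32 + 8*(-12) + 16*(-1))) = -54*(111 + (-32 - 96 - 16)) = -54*(111 - 144) = -54*(-33) = 1782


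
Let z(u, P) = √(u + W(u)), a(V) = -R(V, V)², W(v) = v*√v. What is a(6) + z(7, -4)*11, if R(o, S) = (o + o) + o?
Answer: -324 + 11*√(7 + 7*√7) ≈ -268.43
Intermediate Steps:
W(v) = v^(3/2)
R(o, S) = 3*o (R(o, S) = 2*o + o = 3*o)
a(V) = -9*V² (a(V) = -(3*V)² = -9*V²)
z(u, P) = √(u + u^(3/2))
a(6) + z(7, -4)*11 = -9*6² + √(7 + 7^(3/2))*11 = -9*36 + √(7 + 7*√7)*11 = -324 + 11*√(7 + 7*√7)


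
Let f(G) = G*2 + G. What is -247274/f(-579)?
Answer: 247274/1737 ≈ 142.36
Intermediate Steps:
f(G) = 3*G (f(G) = 2*G + G = 3*G)
-247274/f(-579) = -247274/(3*(-579)) = -247274/(-1737) = -247274*(-1/1737) = 247274/1737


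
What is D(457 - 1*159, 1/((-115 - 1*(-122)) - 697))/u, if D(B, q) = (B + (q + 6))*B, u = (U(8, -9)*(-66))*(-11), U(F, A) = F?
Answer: 2841281/182160 ≈ 15.598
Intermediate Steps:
u = 5808 (u = (8*(-66))*(-11) = -528*(-11) = 5808)
D(B, q) = B*(6 + B + q) (D(B, q) = (B + (6 + q))*B = (6 + B + q)*B = B*(6 + B + q))
D(457 - 1*159, 1/((-115 - 1*(-122)) - 697))/u = ((457 - 1*159)*(6 + (457 - 1*159) + 1/((-115 - 1*(-122)) - 697)))/5808 = ((457 - 159)*(6 + (457 - 159) + 1/((-115 + 122) - 697)))*(1/5808) = (298*(6 + 298 + 1/(7 - 697)))*(1/5808) = (298*(6 + 298 + 1/(-690)))*(1/5808) = (298*(6 + 298 - 1/690))*(1/5808) = (298*(209759/690))*(1/5808) = (31254091/345)*(1/5808) = 2841281/182160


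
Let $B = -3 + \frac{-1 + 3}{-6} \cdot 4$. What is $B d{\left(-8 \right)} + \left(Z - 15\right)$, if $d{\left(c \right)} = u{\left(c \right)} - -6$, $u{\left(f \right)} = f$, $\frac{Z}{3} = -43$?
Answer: $- \frac{406}{3} \approx -135.33$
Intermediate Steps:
$Z = -129$ ($Z = 3 \left(-43\right) = -129$)
$B = - \frac{13}{3}$ ($B = -3 + 2 \left(- \frac{1}{6}\right) 4 = -3 - \frac{4}{3} = - \frac{13}{3} \approx -4.3333$)
$d{\left(c \right)} = 6 + c$ ($d{\left(c \right)} = c - -6 = c + 6 = 6 + c$)
$B d{\left(-8 \right)} + \left(Z - 15\right) = - \frac{13 \left(6 - 8\right)}{3} - 144 = \left(- \frac{13}{3}\right) \left(-2\right) - 144 = \frac{26}{3} - 144 = - \frac{406}{3}$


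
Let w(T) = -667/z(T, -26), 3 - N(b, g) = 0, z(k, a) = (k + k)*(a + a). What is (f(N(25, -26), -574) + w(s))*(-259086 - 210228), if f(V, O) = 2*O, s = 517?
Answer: 14484202621029/26884 ≈ 5.3877e+8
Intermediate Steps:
z(k, a) = 4*a*k (z(k, a) = (2*k)*(2*a) = 4*a*k)
N(b, g) = 3 (N(b, g) = 3 - 1*0 = 3 + 0 = 3)
w(T) = 667/(104*T) (w(T) = -667*(-1/(104*T)) = -(-667)/(104*T) = 667/(104*T))
(f(N(25, -26), -574) + w(s))*(-259086 - 210228) = (2*(-574) + (667/104)/517)*(-259086 - 210228) = (-1148 + (667/104)*(1/517))*(-469314) = (-1148 + 667/53768)*(-469314) = -61724997/53768*(-469314) = 14484202621029/26884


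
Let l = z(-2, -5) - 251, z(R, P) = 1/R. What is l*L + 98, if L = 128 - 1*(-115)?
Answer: -122033/2 ≈ -61017.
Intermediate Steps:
L = 243 (L = 128 + 115 = 243)
l = -503/2 (l = 1/(-2) - 251 = -½ - 251 = -503/2 ≈ -251.50)
l*L + 98 = -503/2*243 + 98 = -122229/2 + 98 = -122033/2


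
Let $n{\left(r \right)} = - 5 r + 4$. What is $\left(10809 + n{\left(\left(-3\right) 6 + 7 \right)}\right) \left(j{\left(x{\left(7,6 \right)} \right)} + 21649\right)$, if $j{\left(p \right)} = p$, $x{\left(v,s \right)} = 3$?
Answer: $235313936$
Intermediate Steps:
$n{\left(r \right)} = 4 - 5 r$
$\left(10809 + n{\left(\left(-3\right) 6 + 7 \right)}\right) \left(j{\left(x{\left(7,6 \right)} \right)} + 21649\right) = \left(10809 - \left(-4 + 5 \left(\left(-3\right) 6 + 7\right)\right)\right) \left(3 + 21649\right) = \left(10809 - \left(-4 + 5 \left(-18 + 7\right)\right)\right) 21652 = \left(10809 + \left(4 - -55\right)\right) 21652 = \left(10809 + \left(4 + 55\right)\right) 21652 = \left(10809 + 59\right) 21652 = 10868 \cdot 21652 = 235313936$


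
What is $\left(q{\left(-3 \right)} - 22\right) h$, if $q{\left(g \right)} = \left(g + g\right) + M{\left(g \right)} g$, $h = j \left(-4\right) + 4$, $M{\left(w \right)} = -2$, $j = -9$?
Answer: $-880$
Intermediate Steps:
$h = 40$ ($h = \left(-9\right) \left(-4\right) + 4 = 36 + 4 = 40$)
$q{\left(g \right)} = 0$ ($q{\left(g \right)} = \left(g + g\right) - 2 g = 2 g - 2 g = 0$)
$\left(q{\left(-3 \right)} - 22\right) h = \left(0 - 22\right) 40 = \left(-22\right) 40 = -880$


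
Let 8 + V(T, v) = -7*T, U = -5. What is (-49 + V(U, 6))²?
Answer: 484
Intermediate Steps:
V(T, v) = -8 - 7*T
(-49 + V(U, 6))² = (-49 + (-8 - 7*(-5)))² = (-49 + (-8 + 35))² = (-49 + 27)² = (-22)² = 484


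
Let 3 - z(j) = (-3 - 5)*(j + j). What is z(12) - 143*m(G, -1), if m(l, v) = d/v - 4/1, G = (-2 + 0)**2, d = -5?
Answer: 52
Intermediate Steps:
G = 4 (G = (-2)**2 = 4)
z(j) = 3 + 16*j (z(j) = 3 - (-3 - 5)*(j + j) = 3 - (-8)*2*j = 3 - (-16)*j = 3 + 16*j)
m(l, v) = -4 - 5/v (m(l, v) = -5/v - 4/1 = -5/v - 4*1 = -5/v - 4 = -4 - 5/v)
z(12) - 143*m(G, -1) = (3 + 16*12) - 143*(-4 - 5/(-1)) = (3 + 192) - 143*(-4 - 5*(-1)) = 195 - 143*(-4 + 5) = 195 - 143*1 = 195 - 143 = 52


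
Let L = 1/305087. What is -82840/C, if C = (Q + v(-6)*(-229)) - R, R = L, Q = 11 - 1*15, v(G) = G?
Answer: -25273407080/417969189 ≈ -60.467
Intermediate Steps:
Q = -4 (Q = 11 - 15 = -4)
L = 1/305087 ≈ 3.2778e-6
R = 1/305087 ≈ 3.2778e-6
C = 417969189/305087 (C = (-4 - 6*(-229)) - 1*1/305087 = (-4 + 1374) - 1/305087 = 1370 - 1/305087 = 417969189/305087 ≈ 1370.0)
-82840/C = -82840/417969189/305087 = -82840*305087/417969189 = -25273407080/417969189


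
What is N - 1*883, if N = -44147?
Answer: -45030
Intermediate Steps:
N - 1*883 = -44147 - 1*883 = -44147 - 883 = -45030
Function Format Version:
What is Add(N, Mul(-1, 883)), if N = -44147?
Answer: -45030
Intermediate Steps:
Add(N, Mul(-1, 883)) = Add(-44147, Mul(-1, 883)) = Add(-44147, -883) = -45030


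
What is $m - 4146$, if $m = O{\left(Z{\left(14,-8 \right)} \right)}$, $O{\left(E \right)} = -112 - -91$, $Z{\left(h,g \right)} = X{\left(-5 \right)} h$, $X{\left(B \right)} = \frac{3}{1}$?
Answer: $-4167$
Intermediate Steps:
$X{\left(B \right)} = 3$ ($X{\left(B \right)} = 3 \cdot 1 = 3$)
$Z{\left(h,g \right)} = 3 h$
$O{\left(E \right)} = -21$ ($O{\left(E \right)} = -112 + 91 = -21$)
$m = -21$
$m - 4146 = -21 - 4146 = -4167$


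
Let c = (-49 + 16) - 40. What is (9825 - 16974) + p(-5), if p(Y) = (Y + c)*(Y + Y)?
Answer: -6369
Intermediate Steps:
c = -73 (c = -33 - 40 = -73)
p(Y) = 2*Y*(-73 + Y) (p(Y) = (Y - 73)*(Y + Y) = (-73 + Y)*(2*Y) = 2*Y*(-73 + Y))
(9825 - 16974) + p(-5) = (9825 - 16974) + 2*(-5)*(-73 - 5) = -7149 + 2*(-5)*(-78) = -7149 + 780 = -6369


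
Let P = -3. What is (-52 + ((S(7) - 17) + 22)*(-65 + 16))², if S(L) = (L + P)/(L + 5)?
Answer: 883600/9 ≈ 98178.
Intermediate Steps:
S(L) = (-3 + L)/(5 + L) (S(L) = (L - 3)/(L + 5) = (-3 + L)/(5 + L))
(-52 + ((S(7) - 17) + 22)*(-65 + 16))² = (-52 + (((-3 + 7)/(5 + 7) - 17) + 22)*(-65 + 16))² = (-52 + ((4/12 - 17) + 22)*(-49))² = (-52 + (((1/12)*4 - 17) + 22)*(-49))² = (-52 + ((⅓ - 17) + 22)*(-49))² = (-52 + (-50/3 + 22)*(-49))² = (-52 + (16/3)*(-49))² = (-52 - 784/3)² = (-940/3)² = 883600/9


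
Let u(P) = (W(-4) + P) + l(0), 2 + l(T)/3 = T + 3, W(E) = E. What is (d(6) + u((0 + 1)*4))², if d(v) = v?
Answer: 81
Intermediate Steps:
l(T) = 3 + 3*T (l(T) = -6 + 3*(T + 3) = -6 + 3*(3 + T) = -6 + (9 + 3*T) = 3 + 3*T)
u(P) = -1 + P (u(P) = (-4 + P) + (3 + 3*0) = (-4 + P) + (3 + 0) = (-4 + P) + 3 = -1 + P)
(d(6) + u((0 + 1)*4))² = (6 + (-1 + (0 + 1)*4))² = (6 + (-1 + 1*4))² = (6 + (-1 + 4))² = (6 + 3)² = 9² = 81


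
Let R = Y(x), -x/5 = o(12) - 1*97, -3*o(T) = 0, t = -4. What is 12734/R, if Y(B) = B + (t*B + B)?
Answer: -6367/485 ≈ -13.128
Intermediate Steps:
o(T) = 0 (o(T) = -1/3*0 = 0)
x = 485 (x = -5*(0 - 1*97) = -5*(0 - 97) = -5*(-97) = 485)
Y(B) = -2*B (Y(B) = B + (-4*B + B) = B - 3*B = -2*B)
R = -970 (R = -2*485 = -970)
12734/R = 12734/(-970) = 12734*(-1/970) = -6367/485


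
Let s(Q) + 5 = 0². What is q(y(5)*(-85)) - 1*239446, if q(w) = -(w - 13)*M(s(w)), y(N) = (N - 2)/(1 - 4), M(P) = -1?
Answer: -239374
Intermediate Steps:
s(Q) = -5 (s(Q) = -5 + 0² = -5 + 0 = -5)
y(N) = ⅔ - N/3 (y(N) = (-2 + N)/(-3) = (-2 + N)*(-⅓) = ⅔ - N/3)
q(w) = -13 + w (q(w) = -(w - 13)*(-1) = -(-13 + w)*(-1) = -(13 - w) = -13 + w)
q(y(5)*(-85)) - 1*239446 = (-13 + (⅔ - ⅓*5)*(-85)) - 1*239446 = (-13 + (⅔ - 5/3)*(-85)) - 239446 = (-13 - 1*(-85)) - 239446 = (-13 + 85) - 239446 = 72 - 239446 = -239374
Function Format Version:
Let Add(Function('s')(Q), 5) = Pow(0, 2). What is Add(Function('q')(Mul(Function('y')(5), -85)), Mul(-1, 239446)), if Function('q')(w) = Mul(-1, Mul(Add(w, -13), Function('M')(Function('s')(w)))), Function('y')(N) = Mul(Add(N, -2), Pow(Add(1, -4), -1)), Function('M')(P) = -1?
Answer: -239374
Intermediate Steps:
Function('s')(Q) = -5 (Function('s')(Q) = Add(-5, Pow(0, 2)) = Add(-5, 0) = -5)
Function('y')(N) = Add(Rational(2, 3), Mul(Rational(-1, 3), N)) (Function('y')(N) = Mul(Add(-2, N), Pow(-3, -1)) = Mul(Add(-2, N), Rational(-1, 3)) = Add(Rational(2, 3), Mul(Rational(-1, 3), N)))
Function('q')(w) = Add(-13, w) (Function('q')(w) = Mul(-1, Mul(Add(w, -13), -1)) = Mul(-1, Mul(Add(-13, w), -1)) = Mul(-1, Add(13, Mul(-1, w))) = Add(-13, w))
Add(Function('q')(Mul(Function('y')(5), -85)), Mul(-1, 239446)) = Add(Add(-13, Mul(Add(Rational(2, 3), Mul(Rational(-1, 3), 5)), -85)), Mul(-1, 239446)) = Add(Add(-13, Mul(Add(Rational(2, 3), Rational(-5, 3)), -85)), -239446) = Add(Add(-13, Mul(-1, -85)), -239446) = Add(Add(-13, 85), -239446) = Add(72, -239446) = -239374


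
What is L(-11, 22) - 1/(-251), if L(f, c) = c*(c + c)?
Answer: 242969/251 ≈ 968.00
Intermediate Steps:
L(f, c) = 2*c² (L(f, c) = c*(2*c) = 2*c²)
L(-11, 22) - 1/(-251) = 2*22² - 1/(-251) = 2*484 - 1*(-1/251) = 968 + 1/251 = 242969/251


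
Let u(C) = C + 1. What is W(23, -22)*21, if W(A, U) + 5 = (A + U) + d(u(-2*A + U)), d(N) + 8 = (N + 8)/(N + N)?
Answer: -32529/134 ≈ -242.75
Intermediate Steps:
u(C) = 1 + C
d(N) = -8 + (8 + N)/(2*N) (d(N) = -8 + (N + 8)/(N + N) = -8 + (8 + N)/((2*N)) = -8 + (8 + N)*(1/(2*N)) = -8 + (8 + N)/(2*N))
W(A, U) = -25/2 + A + U + 4/(1 + U - 2*A) (W(A, U) = -5 + ((A + U) + (-15/2 + 4/(1 + (-2*A + U)))) = -5 + ((A + U) + (-15/2 + 4/(1 + (U - 2*A)))) = -5 + ((A + U) + (-15/2 + 4/(1 + U - 2*A))) = -5 + (-15/2 + A + U + 4/(1 + U - 2*A)) = -25/2 + A + U + 4/(1 + U - 2*A))
W(23, -22)*21 = (-25/2 + 23 - 22 + 4/(1 - 22 - 2*23))*21 = (-25/2 + 23 - 22 + 4/(1 - 22 - 46))*21 = (-25/2 + 23 - 22 + 4/(-67))*21 = (-25/2 + 23 - 22 + 4*(-1/67))*21 = (-25/2 + 23 - 22 - 4/67)*21 = -1549/134*21 = -32529/134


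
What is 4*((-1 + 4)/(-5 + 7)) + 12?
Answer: 18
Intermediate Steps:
4*((-1 + 4)/(-5 + 7)) + 12 = 4*(3/2) + 12 = 6 + 12 = 18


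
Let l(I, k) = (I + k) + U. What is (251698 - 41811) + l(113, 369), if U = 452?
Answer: 210821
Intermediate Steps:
l(I, k) = 452 + I + k (l(I, k) = (I + k) + 452 = 452 + I + k)
(251698 - 41811) + l(113, 369) = (251698 - 41811) + (452 + 113 + 369) = 209887 + 934 = 210821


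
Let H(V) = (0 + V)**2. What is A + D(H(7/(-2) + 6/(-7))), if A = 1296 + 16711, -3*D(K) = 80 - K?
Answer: 10576157/588 ≈ 17987.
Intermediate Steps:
H(V) = V**2
D(K) = -80/3 + K/3 (D(K) = -(80 - K)/3 = -80/3 + K/3)
A = 18007
A + D(H(7/(-2) + 6/(-7))) = 18007 + (-80/3 + (7/(-2) + 6/(-7))**2/3) = 18007 + (-80/3 + (7*(-1/2) + 6*(-1/7))**2/3) = 18007 + (-80/3 + (-7/2 - 6/7)**2/3) = 18007 + (-80/3 + (-61/14)**2/3) = 18007 + (-80/3 + (1/3)*(3721/196)) = 18007 + (-80/3 + 3721/588) = 18007 - 11959/588 = 10576157/588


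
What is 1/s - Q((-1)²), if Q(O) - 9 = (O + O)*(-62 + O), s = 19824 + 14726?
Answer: 3904151/34550 ≈ 113.00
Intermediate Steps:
s = 34550
Q(O) = 9 + 2*O*(-62 + O) (Q(O) = 9 + (O + O)*(-62 + O) = 9 + (2*O)*(-62 + O) = 9 + 2*O*(-62 + O))
1/s - Q((-1)²) = 1/34550 - (9 - 124*(-1)² + 2*((-1)²)²) = 1/34550 - (9 - 124*1 + 2*1²) = 1/34550 - (9 - 124 + 2*1) = 1/34550 - (9 - 124 + 2) = 1/34550 - 1*(-113) = 1/34550 + 113 = 3904151/34550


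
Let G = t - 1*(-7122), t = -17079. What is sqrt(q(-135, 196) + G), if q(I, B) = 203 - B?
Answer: 5*I*sqrt(398) ≈ 99.75*I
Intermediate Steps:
G = -9957 (G = -17079 - 1*(-7122) = -17079 + 7122 = -9957)
sqrt(q(-135, 196) + G) = sqrt((203 - 1*196) - 9957) = sqrt((203 - 196) - 9957) = sqrt(7 - 9957) = sqrt(-9950) = 5*I*sqrt(398)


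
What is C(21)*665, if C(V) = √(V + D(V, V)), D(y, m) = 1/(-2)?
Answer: 665*√82/2 ≈ 3010.9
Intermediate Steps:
D(y, m) = -½
C(V) = √(-½ + V) (C(V) = √(V - ½) = √(-½ + V))
C(21)*665 = (√(-2 + 4*21)/2)*665 = (√(-2 + 84)/2)*665 = (√82/2)*665 = 665*√82/2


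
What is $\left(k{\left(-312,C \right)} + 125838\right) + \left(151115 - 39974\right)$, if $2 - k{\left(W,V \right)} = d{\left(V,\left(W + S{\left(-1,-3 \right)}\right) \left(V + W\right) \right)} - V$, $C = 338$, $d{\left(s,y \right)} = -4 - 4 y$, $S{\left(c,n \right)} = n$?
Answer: $204563$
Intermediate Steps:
$k{\left(W,V \right)} = 6 + V + 4 \left(-3 + W\right) \left(V + W\right)$ ($k{\left(W,V \right)} = 2 - \left(\left(-4 - 4 \left(W - 3\right) \left(V + W\right)\right) - V\right) = 2 - \left(\left(-4 - 4 \left(-3 + W\right) \left(V + W\right)\right) - V\right) = 2 - \left(-4 - V - 4 \left(-3 + W\right) \left(V + W\right)\right) = 2 + \left(4 + V + 4 \left(-3 + W\right) \left(V + W\right)\right) = 6 + V + 4 \left(-3 + W\right) \left(V + W\right)$)
$\left(k{\left(-312,C \right)} + 125838\right) + \left(151115 - 39974\right) = \left(\left(6 - -3744 - 3718 + 4 \left(-312\right)^{2} + 4 \cdot 338 \left(-312\right)\right) + 125838\right) + \left(151115 - 39974\right) = \left(\left(6 + 3744 - 3718 + 4 \cdot 97344 - 421824\right) + 125838\right) + 111141 = \left(\left(6 + 3744 - 3718 + 389376 - 421824\right) + 125838\right) + 111141 = \left(-32416 + 125838\right) + 111141 = 93422 + 111141 = 204563$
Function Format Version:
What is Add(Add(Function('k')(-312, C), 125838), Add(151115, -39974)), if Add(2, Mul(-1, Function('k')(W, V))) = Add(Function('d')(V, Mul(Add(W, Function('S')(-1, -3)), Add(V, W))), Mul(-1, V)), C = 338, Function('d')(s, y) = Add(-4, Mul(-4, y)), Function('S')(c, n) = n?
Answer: 204563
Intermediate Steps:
Function('k')(W, V) = Add(6, V, Mul(4, Add(-3, W), Add(V, W))) (Function('k')(W, V) = Add(2, Mul(-1, Add(Add(-4, Mul(-4, Mul(Add(W, -3), Add(V, W)))), Mul(-1, V)))) = Add(2, Mul(-1, Add(Add(-4, Mul(-4, Mul(Add(-3, W), Add(V, W)))), Mul(-1, V)))) = Add(2, Mul(-1, Add(Add(-4, Mul(-4, Add(-3, W), Add(V, W))), Mul(-1, V)))) = Add(2, Mul(-1, Add(-4, Mul(-1, V), Mul(-4, Add(-3, W), Add(V, W))))) = Add(2, Add(4, V, Mul(4, Add(-3, W), Add(V, W)))) = Add(6, V, Mul(4, Add(-3, W), Add(V, W))))
Add(Add(Function('k')(-312, C), 125838), Add(151115, -39974)) = Add(Add(Add(6, Mul(-12, -312), Mul(-11, 338), Mul(4, Pow(-312, 2)), Mul(4, 338, -312)), 125838), Add(151115, -39974)) = Add(Add(Add(6, 3744, -3718, Mul(4, 97344), -421824), 125838), 111141) = Add(Add(Add(6, 3744, -3718, 389376, -421824), 125838), 111141) = Add(Add(-32416, 125838), 111141) = Add(93422, 111141) = 204563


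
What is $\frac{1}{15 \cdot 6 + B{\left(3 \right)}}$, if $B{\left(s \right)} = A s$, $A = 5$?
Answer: $\frac{1}{105} \approx 0.0095238$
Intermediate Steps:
$B{\left(s \right)} = 5 s$
$\frac{1}{15 \cdot 6 + B{\left(3 \right)}} = \frac{1}{15 \cdot 6 + 5 \cdot 3} = \frac{1}{90 + 15} = \frac{1}{105}$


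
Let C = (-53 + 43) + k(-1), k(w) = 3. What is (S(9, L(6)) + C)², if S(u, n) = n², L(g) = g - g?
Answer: 49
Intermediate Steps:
L(g) = 0
C = -7 (C = (-53 + 43) + 3 = -10 + 3 = -7)
(S(9, L(6)) + C)² = (0² - 7)² = (0 - 7)² = (-7)² = 49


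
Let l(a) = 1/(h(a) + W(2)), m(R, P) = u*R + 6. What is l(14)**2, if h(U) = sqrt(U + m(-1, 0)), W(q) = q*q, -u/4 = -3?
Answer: 3/8 - sqrt(2)/4 ≈ 0.021447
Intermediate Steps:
u = 12 (u = -4*(-3) = 12)
m(R, P) = 6 + 12*R (m(R, P) = 12*R + 6 = 6 + 12*R)
W(q) = q**2
h(U) = sqrt(-6 + U) (h(U) = sqrt(U + (6 + 12*(-1))) = sqrt(U + (6 - 12)) = sqrt(U - 6) = sqrt(-6 + U))
l(a) = 1/(4 + sqrt(-6 + a)) (l(a) = 1/(sqrt(-6 + a) + 2**2) = 1/(sqrt(-6 + a) + 4) = 1/(4 + sqrt(-6 + a)))
l(14)**2 = (1/(4 + sqrt(-6 + 14)))**2 = (1/(4 + sqrt(8)))**2 = (1/(4 + 2*sqrt(2)))**2 = (4 + 2*sqrt(2))**(-2)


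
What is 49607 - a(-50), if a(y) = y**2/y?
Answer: 49657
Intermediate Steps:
a(y) = y
49607 - a(-50) = 49607 - 1*(-50) = 49607 + 50 = 49657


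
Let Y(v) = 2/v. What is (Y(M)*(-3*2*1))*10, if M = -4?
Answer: 30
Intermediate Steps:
(Y(M)*(-3*2*1))*10 = ((2/(-4))*(-3*2*1))*10 = ((2*(-¼))*(-6*1))*10 = -½*(-6)*10 = 3*10 = 30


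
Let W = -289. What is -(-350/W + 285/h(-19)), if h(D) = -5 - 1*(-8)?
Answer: -27805/289 ≈ -96.211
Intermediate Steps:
h(D) = 3 (h(D) = -5 + 8 = 3)
-(-350/W + 285/h(-19)) = -(-350/(-289) + 285/3) = -(-350*(-1/289) + 285*(⅓)) = -(350/289 + 95) = -1*27805/289 = -27805/289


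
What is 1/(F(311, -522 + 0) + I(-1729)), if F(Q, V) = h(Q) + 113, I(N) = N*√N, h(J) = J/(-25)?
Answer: 62850/3230471000821 + 1080625*I*√1729/3230471000821 ≈ 1.9455e-8 + 1.3909e-5*I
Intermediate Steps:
h(J) = -J/25 (h(J) = J*(-1/25) = -J/25)
I(N) = N^(3/2)
F(Q, V) = 113 - Q/25 (F(Q, V) = -Q/25 + 113 = 113 - Q/25)
1/(F(311, -522 + 0) + I(-1729)) = 1/((113 - 1/25*311) + (-1729)^(3/2)) = 1/((113 - 311/25) - 1729*I*√1729) = 1/(2514/25 - 1729*I*√1729)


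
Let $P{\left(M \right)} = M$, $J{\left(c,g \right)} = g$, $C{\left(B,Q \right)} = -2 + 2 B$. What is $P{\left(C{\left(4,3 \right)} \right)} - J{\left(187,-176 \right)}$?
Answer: $182$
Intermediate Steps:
$P{\left(C{\left(4,3 \right)} \right)} - J{\left(187,-176 \right)} = \left(-2 + 2 \cdot 4\right) - -176 = \left(-2 + 8\right) + 176 = 6 + 176 = 182$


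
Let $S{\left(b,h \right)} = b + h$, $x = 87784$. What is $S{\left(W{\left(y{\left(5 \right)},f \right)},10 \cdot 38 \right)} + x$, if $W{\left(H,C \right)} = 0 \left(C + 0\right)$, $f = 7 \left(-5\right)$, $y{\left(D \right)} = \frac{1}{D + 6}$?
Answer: $88164$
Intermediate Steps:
$y{\left(D \right)} = \frac{1}{6 + D}$
$f = -35$
$W{\left(H,C \right)} = 0$ ($W{\left(H,C \right)} = 0 C = 0$)
$S{\left(W{\left(y{\left(5 \right)},f \right)},10 \cdot 38 \right)} + x = \left(0 + 10 \cdot 38\right) + 87784 = \left(0 + 380\right) + 87784 = 380 + 87784 = 88164$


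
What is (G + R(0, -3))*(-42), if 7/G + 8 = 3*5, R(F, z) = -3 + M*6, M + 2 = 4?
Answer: -420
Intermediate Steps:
M = 2 (M = -2 + 4 = 2)
R(F, z) = 9 (R(F, z) = -3 + 2*6 = -3 + 12 = 9)
G = 1 (G = 7/(-8 + 3*5) = 7/(-8 + 15) = 7/7 = 7*(⅐) = 1)
(G + R(0, -3))*(-42) = (1 + 9)*(-42) = 10*(-42) = -420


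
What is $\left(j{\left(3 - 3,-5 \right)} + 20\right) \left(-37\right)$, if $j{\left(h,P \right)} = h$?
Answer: $-740$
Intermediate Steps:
$\left(j{\left(3 - 3,-5 \right)} + 20\right) \left(-37\right) = \left(\left(3 - 3\right) + 20\right) \left(-37\right) = \left(0 + 20\right) \left(-37\right) = 20 \left(-37\right) = -740$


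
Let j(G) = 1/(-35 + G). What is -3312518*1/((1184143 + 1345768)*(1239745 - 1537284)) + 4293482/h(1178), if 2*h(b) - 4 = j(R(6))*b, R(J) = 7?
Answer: -8226671107667225390/36474022886587 ≈ -2.2555e+5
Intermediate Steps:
h(b) = 2 - b/56 (h(b) = 2 + (b/(-35 + 7))/2 = 2 + (b/(-28))/2 = 2 + (-b/28)/2 = 2 - b/56)
-3312518*1/((1184143 + 1345768)*(1239745 - 1537284)) + 4293482/h(1178) = -3312518*1/((1184143 + 1345768)*(1239745 - 1537284)) + 4293482/(2 - 1/56*1178) = -3312518/((-297539*2529911)) + 4293482/(2 - 589/28) = -3312518/(-752747189029) + 4293482/(-533/28) = -3312518*(-1/752747189029) + 4293482*(-28/533) = 301138/68431562639 - 120217496/533 = -8226671107667225390/36474022886587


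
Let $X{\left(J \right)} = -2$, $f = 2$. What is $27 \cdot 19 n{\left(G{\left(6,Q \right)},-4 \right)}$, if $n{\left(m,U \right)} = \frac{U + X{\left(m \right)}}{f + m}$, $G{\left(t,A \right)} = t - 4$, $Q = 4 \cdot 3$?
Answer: $- \frac{1539}{2} \approx -769.5$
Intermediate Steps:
$Q = 12$
$G{\left(t,A \right)} = -4 + t$
$n{\left(m,U \right)} = \frac{-2 + U}{2 + m}$ ($n{\left(m,U \right)} = \frac{U - 2}{2 + m} = \frac{-2 + U}{2 + m}$)
$27 \cdot 19 n{\left(G{\left(6,Q \right)},-4 \right)} = 27 \cdot 19 \frac{-2 - 4}{2 + \left(-4 + 6\right)} = 513 \frac{1}{2 + 2} \left(-6\right) = 513 \cdot \frac{1}{4} \left(-6\right) = 513 \left(- \frac{3}{2}\right) = - \frac{1539}{2}$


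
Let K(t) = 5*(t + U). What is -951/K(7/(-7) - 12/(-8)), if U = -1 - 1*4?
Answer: 634/15 ≈ 42.267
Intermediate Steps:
U = -5 (U = -1 - 4 = -5)
K(t) = -25 + 5*t (K(t) = 5*(t - 5) = 5*(-5 + t) = -25 + 5*t)
-951/K(7/(-7) - 12/(-8)) = -951/(-25 + 5*(7/(-7) - 12/(-8))) = -951/(-25 + 5*(7*(-⅐) - 12*(-⅛))) = -951/(-25 + 5*(-1 + 3/2)) = -951/(-25 + 5*(½)) = -951/(-25 + 5/2) = -951/(-45/2) = -951*(-2/45) = 634/15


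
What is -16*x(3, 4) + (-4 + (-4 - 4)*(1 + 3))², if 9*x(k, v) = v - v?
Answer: 1296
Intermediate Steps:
x(k, v) = 0 (x(k, v) = (v - v)/9 = (⅑)*0 = 0)
-16*x(3, 4) + (-4 + (-4 - 4)*(1 + 3))² = -16*0 + (-4 + (-4 - 4)*(1 + 3))² = 0 + (-4 - 8*4)² = 0 + (-4 - 32)² = 0 + (-36)² = 0 + 1296 = 1296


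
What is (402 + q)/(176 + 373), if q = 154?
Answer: 556/549 ≈ 1.0128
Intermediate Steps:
(402 + q)/(176 + 373) = (402 + 154)/(176 + 373) = 556/549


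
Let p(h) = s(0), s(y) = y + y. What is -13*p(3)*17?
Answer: 0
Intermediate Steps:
s(y) = 2*y
p(h) = 0 (p(h) = 2*0 = 0)
-13*p(3)*17 = -13*0*17 = 0*17 = 0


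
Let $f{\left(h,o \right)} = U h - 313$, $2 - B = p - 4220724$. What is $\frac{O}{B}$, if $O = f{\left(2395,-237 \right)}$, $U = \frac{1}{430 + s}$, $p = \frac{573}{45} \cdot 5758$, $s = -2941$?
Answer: $- \frac{1970845}{26035350372} \approx -7.5699 \cdot 10^{-5}$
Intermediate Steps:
$p = \frac{1099778}{15}$ ($p = 573 \cdot \frac{1}{45} \cdot 5758 = \frac{191}{15} \cdot 5758 = \frac{1099778}{15} \approx 73319.0$)
$B = \frac{62211112}{15}$ ($B = 2 - \left(\frac{1099778}{15} - 4220724\right) = 2 - - \frac{62211082}{15} = 2 + \frac{62211082}{15} = \frac{62211112}{15} \approx 4.1474 \cdot 10^{6}$)
$U = - \frac{1}{2511}$ ($U = \frac{1}{430 - 2941} = \frac{1}{-2511} = - \frac{1}{2511} \approx -0.00039825$)
$f{\left(h,o \right)} = -313 - \frac{h}{2511}$ ($f{\left(h,o \right)} = - \frac{h}{2511} - 313 = -313 - \frac{h}{2511}$)
$O = - \frac{788338}{2511}$ ($O = -313 - \frac{2395}{2511} = - \frac{788338}{2511} \approx -313.95$)
$\frac{O}{B} = - \frac{788338}{2511 \cdot \frac{62211112}{15}} = \left(- \frac{788338}{2511}\right) \frac{15}{62211112} = - \frac{1970845}{26035350372}$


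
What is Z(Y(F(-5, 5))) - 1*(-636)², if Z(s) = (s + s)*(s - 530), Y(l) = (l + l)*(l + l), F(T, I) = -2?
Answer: -420944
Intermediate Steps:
Y(l) = 4*l² (Y(l) = (2*l)*(2*l) = 4*l²)
Z(s) = 2*s*(-530 + s) (Z(s) = (2*s)*(-530 + s) = 2*s*(-530 + s))
Z(Y(F(-5, 5))) - 1*(-636)² = 2*(4*(-2)²)*(-530 + 4*(-2)²) - 1*(-636)² = 2*(4*4)*(-530 + 4*4) - 1*404496 = 2*16*(-530 + 16) - 404496 = 2*16*(-514) - 404496 = -16448 - 404496 = -420944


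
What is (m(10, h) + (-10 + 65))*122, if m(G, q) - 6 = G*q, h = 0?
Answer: 7442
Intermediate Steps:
m(G, q) = 6 + G*q
(m(10, h) + (-10 + 65))*122 = ((6 + 10*0) + (-10 + 65))*122 = ((6 + 0) + 55)*122 = (6 + 55)*122 = 61*122 = 7442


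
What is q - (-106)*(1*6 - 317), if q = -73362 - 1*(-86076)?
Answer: -20252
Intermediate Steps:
q = 12714 (q = -73362 + 86076 = 12714)
q - (-106)*(1*6 - 317) = 12714 - (-106)*(1*6 - 317) = 12714 - (-106)*(6 - 317) = 12714 - (-106)*(-311) = 12714 - 1*32966 = 12714 - 32966 = -20252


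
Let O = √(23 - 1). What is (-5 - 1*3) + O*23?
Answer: -8 + 23*√22 ≈ 99.880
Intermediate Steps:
O = √22 ≈ 4.6904
(-5 - 1*3) + O*23 = (-5 - 1*3) + √22*23 = (-5 - 3) + 23*√22 = -8 + 23*√22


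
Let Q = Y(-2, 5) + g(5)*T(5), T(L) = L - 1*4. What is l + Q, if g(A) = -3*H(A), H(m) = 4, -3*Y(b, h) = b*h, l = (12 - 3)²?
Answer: 217/3 ≈ 72.333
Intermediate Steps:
l = 81 (l = 9² = 81)
Y(b, h) = -b*h/3
T(L) = -4 + L (T(L) = L - 4 = -4 + L)
g(A) = -12 (g(A) = -3*4 = -12)
Q = -26/3 (Q = -⅓*(-2)*5 - 12*(-4 + 5) = 10/3 - 12*1 = 10/3 - 12 = -26/3 ≈ -8.6667)
l + Q = 81 - 26/3 = 217/3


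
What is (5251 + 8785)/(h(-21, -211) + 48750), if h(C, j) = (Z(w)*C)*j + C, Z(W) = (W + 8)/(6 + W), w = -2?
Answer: 968/3819 ≈ 0.25347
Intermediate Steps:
Z(W) = (8 + W)/(6 + W)
h(C, j) = C + 3*C*j/2 (h(C, j) = (((8 - 2)/(6 - 2))*C)*j + C = ((6/4)*C)*j + C = (((¼)*6)*C)*j + C = (3*C/2)*j + C = 3*C*j/2 + C = C + 3*C*j/2)
(5251 + 8785)/(h(-21, -211) + 48750) = (5251 + 8785)/((½)*(-21)*(2 + 3*(-211)) + 48750) = 14036/((½)*(-21)*(2 - 633) + 48750) = 14036/((½)*(-21)*(-631) + 48750) = 14036/(13251/2 + 48750) = 14036/(110751/2) = 14036*(2/110751) = 968/3819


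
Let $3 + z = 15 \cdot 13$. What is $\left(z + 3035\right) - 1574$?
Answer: $1653$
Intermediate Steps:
$z = 192$ ($z = -3 + 15 \cdot 13 = -3 + 195 = 192$)
$\left(z + 3035\right) - 1574 = \left(192 + 3035\right) - 1574 = 3227 - 1574 = 1653$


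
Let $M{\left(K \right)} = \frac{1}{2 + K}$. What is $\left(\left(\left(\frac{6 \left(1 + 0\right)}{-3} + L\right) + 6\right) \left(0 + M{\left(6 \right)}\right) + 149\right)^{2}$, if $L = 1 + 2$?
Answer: $\frac{1437601}{64} \approx 22463.0$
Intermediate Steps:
$L = 3$
$\left(\left(\left(\frac{6 \left(1 + 0\right)}{-3} + L\right) + 6\right) \left(0 + M{\left(6 \right)}\right) + 149\right)^{2} = \left(\left(\left(\frac{6 \left(1 + 0\right)}{-3} + 3\right) + 6\right) \left(0 + \frac{1}{2 + 6}\right) + 149\right)^{2} = \left(\left(\left(6 \cdot 1 \left(- \frac{1}{3}\right) + 3\right) + 6\right) \left(0 + \frac{1}{8}\right) + 149\right)^{2} = \left(\left(\left(6 \left(- \frac{1}{3}\right) + 3\right) + 6\right) \left(0 + \frac{1}{8}\right) + 149\right)^{2} = \left(\left(\left(-2 + 3\right) + 6\right) \frac{1}{8} + 149\right)^{2} = \left(\left(1 + 6\right) \frac{1}{8} + 149\right)^{2} = \left(7 \cdot \frac{1}{8} + 149\right)^{2} = \left(\frac{7}{8} + 149\right)^{2} = \left(\frac{1199}{8}\right)^{2} = \frac{1437601}{64}$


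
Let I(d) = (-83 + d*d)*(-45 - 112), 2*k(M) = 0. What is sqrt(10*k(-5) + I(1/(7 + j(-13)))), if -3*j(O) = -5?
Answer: sqrt(8807543)/26 ≈ 114.14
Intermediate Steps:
k(M) = 0 (k(M) = (1/2)*0 = 0)
j(O) = 5/3 (j(O) = -1/3*(-5) = 5/3)
I(d) = 13031 - 157*d**2 (I(d) = (-83 + d**2)*(-157) = 13031 - 157*d**2)
sqrt(10*k(-5) + I(1/(7 + j(-13)))) = sqrt(10*0 + (13031 - 157/(7 + 5/3)**2)) = sqrt(0 + (13031 - 157*(1/(26/3))**2)) = sqrt(0 + (13031 - 157*(3/26)**2)) = sqrt(0 + (13031 - 157*9/676)) = sqrt(0 + (13031 - 1413/676)) = sqrt(0 + 8807543/676) = sqrt(8807543/676) = sqrt(8807543)/26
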